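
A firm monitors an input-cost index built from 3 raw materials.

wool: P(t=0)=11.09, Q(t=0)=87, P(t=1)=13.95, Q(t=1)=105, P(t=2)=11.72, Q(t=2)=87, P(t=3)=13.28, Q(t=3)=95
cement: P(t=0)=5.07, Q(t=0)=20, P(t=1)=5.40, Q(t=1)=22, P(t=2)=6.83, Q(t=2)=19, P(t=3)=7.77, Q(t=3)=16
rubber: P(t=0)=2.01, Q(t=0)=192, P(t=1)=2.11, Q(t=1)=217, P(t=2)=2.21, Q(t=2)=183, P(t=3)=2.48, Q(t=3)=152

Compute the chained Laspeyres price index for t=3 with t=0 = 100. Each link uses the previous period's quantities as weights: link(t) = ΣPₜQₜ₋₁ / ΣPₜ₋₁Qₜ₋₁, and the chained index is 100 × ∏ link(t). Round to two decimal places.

122.53

Link t=0→t=1:
ΣP(t=1)Q(t=0) = 13.95×87 + 5.40×20 + 2.11×192 = 1213.65 + 108 + 405.12 = 1726.77
ΣP(t=0)Q(t=0) = 11.09×87 + 5.07×20 + 2.01×192 = 964.83 + 101.4 + 385.92 = 1452.15
link = 1726.77/1452.15 = 1.189113
Link t=1→t=2:
ΣP(t=2)Q(t=1) = 11.72×105 + 6.83×22 + 2.21×217 = 1230.6 + 150.26 + 479.57 = 1860.43
ΣP(t=1)Q(t=1) = 13.95×105 + 5.40×22 + 2.11×217 = 1464.75 + 118.8 + 457.87 = 2041.42
link = 1860.43/2041.42 = 0.911341
Link t=2→t=3:
ΣP(t=3)Q(t=2) = 13.28×87 + 7.77×19 + 2.48×183 = 1155.36 + 147.63 + 453.84 = 1756.83
ΣP(t=2)Q(t=2) = 11.72×87 + 6.83×19 + 2.21×183 = 1019.64 + 129.77 + 404.43 = 1553.84
link = 1756.83/1553.84 = 1.130638
Chained index = 100 × 1.189113 × 0.911341 × 1.130638 = 122.5258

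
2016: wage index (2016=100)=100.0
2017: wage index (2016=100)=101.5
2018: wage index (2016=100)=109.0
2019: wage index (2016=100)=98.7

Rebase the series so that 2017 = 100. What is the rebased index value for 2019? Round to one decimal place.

97.2

Rebased(2019) = 98.7 / 101.5 × 100 = 97.2414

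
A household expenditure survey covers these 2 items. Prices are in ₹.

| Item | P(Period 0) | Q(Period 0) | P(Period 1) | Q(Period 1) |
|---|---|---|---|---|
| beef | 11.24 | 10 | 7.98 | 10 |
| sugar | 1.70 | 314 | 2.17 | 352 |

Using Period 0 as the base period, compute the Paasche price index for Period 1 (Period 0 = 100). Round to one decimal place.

Paasche price index uses current-period quantities as weights.
ΣP(Period 1)·Q(Period 1) = 7.98×10 + 2.17×352 = 79.8 + 763.84 = 843.64
ΣP(Period 0)·Q(Period 1) = 11.24×10 + 1.70×352 = 112.4 + 598.4 = 710.8
Index = 843.64 / 710.8 × 100 = 118.6888

118.7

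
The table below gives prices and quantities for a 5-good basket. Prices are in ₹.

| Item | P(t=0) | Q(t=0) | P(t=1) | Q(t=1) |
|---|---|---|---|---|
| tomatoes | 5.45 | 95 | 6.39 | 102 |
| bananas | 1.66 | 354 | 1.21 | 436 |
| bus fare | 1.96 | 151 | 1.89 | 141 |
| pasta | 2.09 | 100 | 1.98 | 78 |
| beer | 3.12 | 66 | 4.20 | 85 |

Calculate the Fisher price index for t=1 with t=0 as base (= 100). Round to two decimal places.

98.76

Laspeyres component (base-period weights):
ΣP(t=1)Q(t=0) = 6.39×95 + 1.21×354 + 1.89×151 + 1.98×100 + 4.20×66 = 607.05 + 428.34 + 285.39 + 198 + 277.2 = 1795.98
ΣP(t=0)Q(t=0) = 5.45×95 + 1.66×354 + 1.96×151 + 2.09×100 + 3.12×66 = 517.75 + 587.64 + 295.96 + 209 + 205.92 = 1816.27
L = 1795.98 / 1816.27 × 100 = 98.8829
Paasche component (current-period weights):
ΣP(t=1)Q(t=1) = 6.39×102 + 1.21×436 + 1.89×141 + 1.98×78 + 4.20×85 = 651.78 + 527.56 + 266.49 + 154.44 + 357 = 1957.27
ΣP(t=0)Q(t=1) = 5.45×102 + 1.66×436 + 1.96×141 + 2.09×78 + 3.12×85 = 555.9 + 723.76 + 276.36 + 163.02 + 265.2 = 1984.24
P = 1957.27 / 1984.24 × 100 = 98.6408
Fisher = √(L × P) = √(98.8829 × 98.6408) = 98.7618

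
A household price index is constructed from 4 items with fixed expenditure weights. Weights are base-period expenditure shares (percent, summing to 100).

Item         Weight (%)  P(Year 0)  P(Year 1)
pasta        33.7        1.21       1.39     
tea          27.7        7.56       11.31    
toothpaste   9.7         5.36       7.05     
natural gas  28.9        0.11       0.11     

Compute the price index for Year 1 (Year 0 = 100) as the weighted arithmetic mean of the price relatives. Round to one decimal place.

pasta: 33.7 × (1.39/1.21) = 33.7 × 1.148760 = 38.7132
tea: 27.7 × (11.31/7.56) = 27.7 × 1.496032 = 41.4401
toothpaste: 9.7 × (7.05/5.36) = 9.7 × 1.315299 = 12.7584
natural gas: 28.9 × (0.11/0.11) = 28.9 × 1.000000 = 28.9000
Index = Σ wᵢ·(p₁ᵢ/p₀ᵢ) = 38.7132 + 41.4401 + 12.7584 + 28.9000 = 121.8117

121.8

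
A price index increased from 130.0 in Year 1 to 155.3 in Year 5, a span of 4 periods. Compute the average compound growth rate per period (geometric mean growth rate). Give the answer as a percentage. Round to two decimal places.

Growth factor = (155.3/130.0)^(1/4) = (1.194615)^(1/4) = 1.045459
Growth rate = 1.045459 − 1 = 0.045459 = 4.5459%

4.55%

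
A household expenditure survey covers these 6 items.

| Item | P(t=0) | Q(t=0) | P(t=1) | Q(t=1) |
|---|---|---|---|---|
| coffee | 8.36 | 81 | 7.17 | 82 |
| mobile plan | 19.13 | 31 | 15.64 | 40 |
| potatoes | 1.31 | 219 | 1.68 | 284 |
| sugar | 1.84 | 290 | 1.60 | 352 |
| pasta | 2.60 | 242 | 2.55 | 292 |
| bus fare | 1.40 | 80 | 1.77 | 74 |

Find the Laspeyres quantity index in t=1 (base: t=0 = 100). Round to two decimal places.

Laspeyres quantity index uses base-period prices as weights.
ΣP(t=0)·Q(t=1) = 8.36×82 + 19.13×40 + 1.31×284 + 1.84×352 + 2.60×292 + 1.40×74 = 685.52 + 765.2 + 372.04 + 647.68 + 759.2 + 103.6 = 3333.24
ΣP(t=0)·Q(t=0) = 8.36×81 + 19.13×31 + 1.31×219 + 1.84×290 + 2.60×242 + 1.40×80 = 677.16 + 593.03 + 286.89 + 533.6 + 629.2 + 112 = 2831.88
Index = 3333.24 / 2831.88 × 100 = 117.7041

117.70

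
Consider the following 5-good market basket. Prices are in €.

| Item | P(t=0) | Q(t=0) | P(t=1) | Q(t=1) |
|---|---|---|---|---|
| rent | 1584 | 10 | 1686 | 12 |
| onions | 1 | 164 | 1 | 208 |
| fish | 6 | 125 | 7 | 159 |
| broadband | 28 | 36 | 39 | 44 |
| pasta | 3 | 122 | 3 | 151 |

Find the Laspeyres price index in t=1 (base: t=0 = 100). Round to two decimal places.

Laspeyres price index uses base-period quantities as weights.
ΣP(t=1)·Q(t=0) = 1686×10 + 1×164 + 7×125 + 39×36 + 3×122 = 16860 + 164 + 875 + 1404 + 366 = 19669
ΣP(t=0)·Q(t=0) = 1584×10 + 1×164 + 6×125 + 28×36 + 3×122 = 15840 + 164 + 750 + 1008 + 366 = 18128
Index = 19669 / 18128 × 100 = 108.5007

108.50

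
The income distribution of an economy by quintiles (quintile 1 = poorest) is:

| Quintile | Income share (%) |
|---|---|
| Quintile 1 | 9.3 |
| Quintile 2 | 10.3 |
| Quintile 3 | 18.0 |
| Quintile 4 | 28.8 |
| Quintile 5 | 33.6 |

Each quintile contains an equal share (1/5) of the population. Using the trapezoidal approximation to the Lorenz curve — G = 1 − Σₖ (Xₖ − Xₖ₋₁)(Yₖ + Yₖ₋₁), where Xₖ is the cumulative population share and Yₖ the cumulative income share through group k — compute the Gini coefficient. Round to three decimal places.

Cumulative income shares Yₖ: 0.0930, 0.1960, 0.3760, 0.6640, 1.0000
Σ (Xₖ−Xₖ₋₁)(Yₖ+Yₖ₋₁) = (1/5)(0.0930+0.0000) + (1/5)(0.1960+0.0930) + (1/5)(0.3760+0.1960) + (1/5)(0.6640+0.3760) + (1/5)(1.0000+0.6640)
  = 0.0186 + 0.0578 + 0.1144 + 0.2080 + 0.3328 = 0.7316
G = 1 − 0.7316 = 0.2684

0.268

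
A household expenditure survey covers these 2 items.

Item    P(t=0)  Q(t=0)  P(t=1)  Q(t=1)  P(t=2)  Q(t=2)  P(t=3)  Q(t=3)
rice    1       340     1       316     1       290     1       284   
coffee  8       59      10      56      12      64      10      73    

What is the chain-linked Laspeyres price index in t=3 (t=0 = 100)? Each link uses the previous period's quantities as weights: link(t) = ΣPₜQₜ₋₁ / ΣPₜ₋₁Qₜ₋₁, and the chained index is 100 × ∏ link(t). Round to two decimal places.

Link t=0→t=1:
ΣP(t=1)Q(t=0) = 1×340 + 10×59 = 340 + 590 = 930
ΣP(t=0)Q(t=0) = 1×340 + 8×59 = 340 + 472 = 812
link = 930/812 = 1.145320
Link t=1→t=2:
ΣP(t=2)Q(t=1) = 1×316 + 12×56 = 316 + 672 = 988
ΣP(t=1)Q(t=1) = 1×316 + 10×56 = 316 + 560 = 876
link = 988/876 = 1.127854
Link t=2→t=3:
ΣP(t=3)Q(t=2) = 1×290 + 10×64 = 290 + 640 = 930
ΣP(t=2)Q(t=2) = 1×290 + 12×64 = 290 + 768 = 1058
link = 930/1058 = 0.879017
Chained index = 100 × 1.145320 × 1.127854 × 0.879017 = 113.5474

113.55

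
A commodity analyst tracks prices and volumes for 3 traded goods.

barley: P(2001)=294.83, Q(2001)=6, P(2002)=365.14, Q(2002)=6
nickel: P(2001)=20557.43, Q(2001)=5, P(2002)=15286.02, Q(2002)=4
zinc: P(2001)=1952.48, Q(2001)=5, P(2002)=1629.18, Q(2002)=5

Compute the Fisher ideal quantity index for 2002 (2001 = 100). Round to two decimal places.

82.20

Laspeyres component (base-period weights):
ΣP(2001)Q(2002) = 294.83×6 + 20557.43×4 + 1952.48×5 = 1768.98 + 82229.72 + 9762.4 = 93761.1
ΣP(2001)Q(2001) = 294.83×6 + 20557.43×5 + 1952.48×5 = 1768.98 + 102787.15 + 9762.4 = 114318.53
L = 93761.1 / 114318.53 × 100 = 82.0174
Paasche component (current-period weights):
ΣP(2002)Q(2002) = 365.14×6 + 15286.02×4 + 1629.18×5 = 2190.84 + 61144.08 + 8145.9 = 71480.82
ΣP(2002)Q(2001) = 365.14×6 + 15286.02×5 + 1629.18×5 = 2190.84 + 76430.1 + 8145.9 = 86766.84
P = 71480.82 / 86766.84 × 100 = 82.3826
Fisher = √(L × P) = √(82.0174 × 82.3826) = 82.1998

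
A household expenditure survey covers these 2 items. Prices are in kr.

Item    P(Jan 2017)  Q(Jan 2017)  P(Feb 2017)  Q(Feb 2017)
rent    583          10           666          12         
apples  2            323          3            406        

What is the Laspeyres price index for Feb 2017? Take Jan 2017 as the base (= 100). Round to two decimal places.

Laspeyres price index uses base-period quantities as weights.
ΣP(Feb 2017)·Q(Jan 2017) = 666×10 + 3×323 = 6660 + 969 = 7629
ΣP(Jan 2017)·Q(Jan 2017) = 583×10 + 2×323 = 5830 + 646 = 6476
Index = 7629 / 6476 × 100 = 117.8042

117.80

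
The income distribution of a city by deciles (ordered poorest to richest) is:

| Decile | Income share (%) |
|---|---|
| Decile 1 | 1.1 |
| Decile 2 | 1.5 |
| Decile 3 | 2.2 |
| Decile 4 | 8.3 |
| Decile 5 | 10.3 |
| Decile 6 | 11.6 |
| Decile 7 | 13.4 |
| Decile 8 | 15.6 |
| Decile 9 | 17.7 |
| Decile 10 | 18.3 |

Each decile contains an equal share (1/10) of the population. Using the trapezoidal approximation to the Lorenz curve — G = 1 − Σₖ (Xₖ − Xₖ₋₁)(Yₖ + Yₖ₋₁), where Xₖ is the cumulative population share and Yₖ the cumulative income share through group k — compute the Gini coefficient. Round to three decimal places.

Cumulative income shares Yₖ: 0.0110, 0.0260, 0.0480, 0.1310, 0.2340, 0.3500, 0.4840, 0.6400, 0.8170, 1.0000
Σ (Xₖ−Xₖ₋₁)(Yₖ+Yₖ₋₁) = (1/10)(0.0110+0.0000) + (1/10)(0.0260+0.0110) + (1/10)(0.0480+0.0260) + (1/10)(0.1310+0.0480) + (1/10)(0.2340+0.1310) + (1/10)(0.3500+0.2340) + (1/10)(0.4840+0.3500) + (1/10)(0.6400+0.4840) + (1/10)(0.8170+0.6400) + (1/10)(1.0000+0.8170)
  = 0.0011 + 0.0037 + 0.0074 + 0.0179 + 0.0365 + 0.0584 + 0.0834 + 0.1124 + 0.1457 + 0.1817 = 0.6482
G = 1 − 0.6482 = 0.3518

0.352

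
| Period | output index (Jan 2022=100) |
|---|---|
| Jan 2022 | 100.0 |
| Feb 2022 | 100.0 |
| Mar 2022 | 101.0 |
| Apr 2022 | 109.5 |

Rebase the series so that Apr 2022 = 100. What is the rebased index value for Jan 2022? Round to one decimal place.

Rebased(Jan 2022) = 100.0 / 109.5 × 100 = 91.3242

91.3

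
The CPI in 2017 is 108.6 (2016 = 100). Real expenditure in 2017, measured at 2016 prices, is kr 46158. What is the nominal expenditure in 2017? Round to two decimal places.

Nominal = Real × (Index/100) = 46158 × (108.6/100)
        = 46158 × 1.086 = 50127.5880

50127.59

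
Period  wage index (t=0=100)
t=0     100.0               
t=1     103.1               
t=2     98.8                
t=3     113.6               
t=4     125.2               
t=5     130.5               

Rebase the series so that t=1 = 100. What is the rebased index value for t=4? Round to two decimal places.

Rebased(t=4) = 125.2 / 103.1 × 100 = 121.4355

121.44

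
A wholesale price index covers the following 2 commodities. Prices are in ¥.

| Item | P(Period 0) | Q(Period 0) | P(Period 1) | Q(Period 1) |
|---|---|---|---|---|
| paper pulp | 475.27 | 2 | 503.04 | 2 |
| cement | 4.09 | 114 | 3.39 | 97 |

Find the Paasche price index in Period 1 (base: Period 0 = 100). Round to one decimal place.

99.1

Paasche price index uses current-period quantities as weights.
ΣP(Period 1)·Q(Period 1) = 503.04×2 + 3.39×97 = 1006.08 + 328.83 = 1334.91
ΣP(Period 0)·Q(Period 1) = 475.27×2 + 4.09×97 = 950.54 + 396.73 = 1347.27
Index = 1334.91 / 1347.27 × 100 = 99.0826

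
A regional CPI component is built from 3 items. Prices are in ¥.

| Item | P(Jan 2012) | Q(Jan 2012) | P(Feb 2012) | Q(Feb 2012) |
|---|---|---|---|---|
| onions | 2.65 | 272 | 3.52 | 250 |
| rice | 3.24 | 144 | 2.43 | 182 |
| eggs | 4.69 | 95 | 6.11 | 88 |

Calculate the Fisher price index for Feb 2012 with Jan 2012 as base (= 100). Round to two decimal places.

113.65

Laspeyres component (base-period weights):
ΣP(Feb 2012)Q(Jan 2012) = 3.52×272 + 2.43×144 + 6.11×95 = 957.44 + 349.92 + 580.45 = 1887.81
ΣP(Jan 2012)Q(Jan 2012) = 2.65×272 + 3.24×144 + 4.69×95 = 720.8 + 466.56 + 445.55 = 1632.91
L = 1887.81 / 1632.91 × 100 = 115.6102
Paasche component (current-period weights):
ΣP(Feb 2012)Q(Feb 2012) = 3.52×250 + 2.43×182 + 6.11×88 = 880 + 442.26 + 537.68 = 1859.94
ΣP(Jan 2012)Q(Feb 2012) = 2.65×250 + 3.24×182 + 4.69×88 = 662.5 + 589.68 + 412.72 = 1664.9
P = 1859.94 / 1664.9 × 100 = 111.7148
Fisher = √(L × P) = √(115.6102 × 111.7148) = 113.6458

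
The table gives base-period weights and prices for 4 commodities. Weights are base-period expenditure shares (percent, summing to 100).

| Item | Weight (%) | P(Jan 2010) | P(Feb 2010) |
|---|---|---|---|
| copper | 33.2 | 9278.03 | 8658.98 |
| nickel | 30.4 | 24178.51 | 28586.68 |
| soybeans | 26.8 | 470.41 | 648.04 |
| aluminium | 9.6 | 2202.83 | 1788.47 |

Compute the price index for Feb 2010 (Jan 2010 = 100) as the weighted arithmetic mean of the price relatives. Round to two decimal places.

111.64

copper: 33.2 × (8658.98/9278.03) = 33.2 × 0.933278 = 30.9848
nickel: 30.4 × (28586.68/24178.51) = 30.4 × 1.182318 = 35.9425
soybeans: 26.8 × (648.04/470.41) = 26.8 × 1.377607 = 36.9199
aluminium: 9.6 × (1788.47/2202.83) = 9.6 × 0.811897 = 7.7942
Index = Σ wᵢ·(p₁ᵢ/p₀ᵢ) = 30.9848 + 35.9425 + 36.9199 + 7.7942 = 111.6414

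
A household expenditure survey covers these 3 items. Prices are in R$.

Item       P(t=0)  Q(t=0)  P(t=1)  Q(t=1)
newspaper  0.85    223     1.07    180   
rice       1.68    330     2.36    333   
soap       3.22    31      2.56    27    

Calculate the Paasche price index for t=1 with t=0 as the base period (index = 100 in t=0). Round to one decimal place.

Paasche price index uses current-period quantities as weights.
ΣP(t=1)·Q(t=1) = 1.07×180 + 2.36×333 + 2.56×27 = 192.6 + 785.88 + 69.12 = 1047.6
ΣP(t=0)·Q(t=1) = 0.85×180 + 1.68×333 + 3.22×27 = 153 + 559.44 + 86.94 = 799.38
Index = 1047.6 / 799.38 × 100 = 131.0516

131.1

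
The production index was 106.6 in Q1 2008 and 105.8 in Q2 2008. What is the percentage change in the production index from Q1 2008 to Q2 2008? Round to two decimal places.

Change = (105.8 − 106.6) / 106.6 × 100
       = -0.8 / 106.6 × 100 = -0.7505%

-0.75%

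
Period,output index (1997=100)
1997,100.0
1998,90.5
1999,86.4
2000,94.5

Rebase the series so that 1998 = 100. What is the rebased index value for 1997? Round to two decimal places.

110.50

Rebased(1997) = 100.0 / 90.5 × 100 = 110.4972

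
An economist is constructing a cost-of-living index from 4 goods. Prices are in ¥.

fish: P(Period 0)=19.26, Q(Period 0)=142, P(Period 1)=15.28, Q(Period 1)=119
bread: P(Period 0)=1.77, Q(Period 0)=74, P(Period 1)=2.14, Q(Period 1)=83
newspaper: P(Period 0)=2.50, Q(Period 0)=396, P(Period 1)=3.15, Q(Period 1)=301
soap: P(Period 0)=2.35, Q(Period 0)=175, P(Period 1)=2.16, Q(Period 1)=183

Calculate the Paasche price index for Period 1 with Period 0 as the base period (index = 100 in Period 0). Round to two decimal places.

Paasche price index uses current-period quantities as weights.
ΣP(Period 1)·Q(Period 1) = 15.28×119 + 2.14×83 + 3.15×301 + 2.16×183 = 1818.32 + 177.62 + 948.15 + 395.28 = 3339.37
ΣP(Period 0)·Q(Period 1) = 19.26×119 + 1.77×83 + 2.50×301 + 2.35×183 = 2291.94 + 146.91 + 752.5 + 430.05 = 3621.4
Index = 3339.37 / 3621.4 × 100 = 92.2121

92.21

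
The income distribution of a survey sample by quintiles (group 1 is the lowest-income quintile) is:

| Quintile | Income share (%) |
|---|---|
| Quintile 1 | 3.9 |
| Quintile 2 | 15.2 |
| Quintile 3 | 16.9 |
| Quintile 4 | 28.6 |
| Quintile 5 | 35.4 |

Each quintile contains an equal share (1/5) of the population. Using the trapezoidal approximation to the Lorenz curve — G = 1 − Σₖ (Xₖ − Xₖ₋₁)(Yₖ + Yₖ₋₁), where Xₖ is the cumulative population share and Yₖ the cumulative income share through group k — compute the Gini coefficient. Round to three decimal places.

Cumulative income shares Yₖ: 0.0390, 0.1910, 0.3600, 0.6460, 1.0000
Σ (Xₖ−Xₖ₋₁)(Yₖ+Yₖ₋₁) = (1/5)(0.0390+0.0000) + (1/5)(0.1910+0.0390) + (1/5)(0.3600+0.1910) + (1/5)(0.6460+0.3600) + (1/5)(1.0000+0.6460)
  = 0.0078 + 0.0460 + 0.1102 + 0.2012 + 0.3292 = 0.6944
G = 1 − 0.6944 = 0.3056

0.306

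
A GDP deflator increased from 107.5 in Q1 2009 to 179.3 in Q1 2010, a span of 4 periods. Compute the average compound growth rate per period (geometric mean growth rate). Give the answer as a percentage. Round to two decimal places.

Growth factor = (179.3/107.5)^(1/4) = (1.667907)^(1/4) = 1.136431
Growth rate = 1.136431 − 1 = 0.136431 = 13.6431%

13.64%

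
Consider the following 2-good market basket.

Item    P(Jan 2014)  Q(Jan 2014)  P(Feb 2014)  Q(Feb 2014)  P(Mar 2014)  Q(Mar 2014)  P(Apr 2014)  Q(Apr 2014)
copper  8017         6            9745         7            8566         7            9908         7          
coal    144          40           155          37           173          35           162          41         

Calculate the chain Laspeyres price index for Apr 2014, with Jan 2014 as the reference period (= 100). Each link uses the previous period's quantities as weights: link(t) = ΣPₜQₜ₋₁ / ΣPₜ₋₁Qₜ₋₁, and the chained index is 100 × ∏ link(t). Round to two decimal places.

Link Jan 2014→Feb 2014:
ΣP(Feb 2014)Q(Jan 2014) = 9745×6 + 155×40 = 58470 + 6200 = 64670
ΣP(Jan 2014)Q(Jan 2014) = 8017×6 + 144×40 = 48102 + 5760 = 53862
link = 64670/53862 = 1.200661
Link Feb 2014→Mar 2014:
ΣP(Mar 2014)Q(Feb 2014) = 8566×7 + 173×37 = 59962 + 6401 = 66363
ΣP(Feb 2014)Q(Feb 2014) = 9745×7 + 155×37 = 68215 + 5735 = 73950
link = 66363/73950 = 0.897404
Link Mar 2014→Apr 2014:
ΣP(Apr 2014)Q(Mar 2014) = 9908×7 + 162×35 = 69356 + 5670 = 75026
ΣP(Mar 2014)Q(Mar 2014) = 8566×7 + 173×35 = 59962 + 6055 = 66017
link = 75026/66017 = 1.136465
Chained index = 100 × 1.200661 × 0.897404 × 1.136465 = 122.4515

122.45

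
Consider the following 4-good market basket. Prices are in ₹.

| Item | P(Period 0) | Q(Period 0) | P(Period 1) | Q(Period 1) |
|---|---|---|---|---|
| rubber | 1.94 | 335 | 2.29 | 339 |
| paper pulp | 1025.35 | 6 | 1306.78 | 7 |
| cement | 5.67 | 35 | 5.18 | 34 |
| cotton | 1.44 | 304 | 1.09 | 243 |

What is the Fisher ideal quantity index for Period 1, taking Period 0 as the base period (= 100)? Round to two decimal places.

Laspeyres component (base-period weights):
ΣP(Period 0)Q(Period 1) = 1.94×339 + 1025.35×7 + 5.67×34 + 1.44×243 = 657.66 + 7177.45 + 192.78 + 349.92 = 8377.81
ΣP(Period 0)Q(Period 0) = 1.94×335 + 1025.35×6 + 5.67×35 + 1.44×304 = 649.9 + 6152.1 + 198.45 + 437.76 = 7438.21
L = 8377.81 / 7438.21 × 100 = 112.6321
Paasche component (current-period weights):
ΣP(Period 1)Q(Period 1) = 2.29×339 + 1306.78×7 + 5.18×34 + 1.09×243 = 776.31 + 9147.46 + 176.12 + 264.87 = 10364.76
ΣP(Period 1)Q(Period 0) = 2.29×335 + 1306.78×6 + 5.18×35 + 1.09×304 = 767.15 + 7840.68 + 181.3 + 331.36 = 9120.49
P = 10364.76 / 9120.49 × 100 = 113.6426
Fisher = √(L × P) = √(112.6321 × 113.6426) = 113.1362

113.14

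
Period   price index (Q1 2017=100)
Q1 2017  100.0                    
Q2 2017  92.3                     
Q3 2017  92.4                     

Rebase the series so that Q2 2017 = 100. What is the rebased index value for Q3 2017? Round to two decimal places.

Rebased(Q3 2017) = 92.4 / 92.3 × 100 = 100.1083

100.11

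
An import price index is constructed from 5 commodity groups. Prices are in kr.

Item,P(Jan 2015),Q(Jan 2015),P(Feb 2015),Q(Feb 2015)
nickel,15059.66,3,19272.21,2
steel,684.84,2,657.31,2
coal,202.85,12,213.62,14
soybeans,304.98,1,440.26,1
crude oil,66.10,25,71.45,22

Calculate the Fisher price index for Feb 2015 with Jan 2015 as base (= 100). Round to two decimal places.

Laspeyres component (base-period weights):
ΣP(Feb 2015)Q(Jan 2015) = 19272.21×3 + 657.31×2 + 213.62×12 + 440.26×1 + 71.45×25 = 57816.63 + 1314.62 + 2563.44 + 440.26 + 1786.25 = 63921.2
ΣP(Jan 2015)Q(Jan 2015) = 15059.66×3 + 684.84×2 + 202.85×12 + 304.98×1 + 66.10×25 = 45178.98 + 1369.68 + 2434.2 + 304.98 + 1652.5 = 50940.34
L = 63921.2 / 50940.34 × 100 = 125.4825
Paasche component (current-period weights):
ΣP(Feb 2015)Q(Feb 2015) = 19272.21×2 + 657.31×2 + 213.62×14 + 440.26×1 + 71.45×22 = 38544.42 + 1314.62 + 2990.68 + 440.26 + 1571.9 = 44861.88
ΣP(Jan 2015)Q(Feb 2015) = 15059.66×2 + 684.84×2 + 202.85×14 + 304.98×1 + 66.10×22 = 30119.32 + 1369.68 + 2839.9 + 304.98 + 1454.2 = 36088.08
P = 44861.88 / 36088.08 × 100 = 124.3122
Fisher = √(L × P) = √(125.4825 × 124.3122) = 124.8960

124.90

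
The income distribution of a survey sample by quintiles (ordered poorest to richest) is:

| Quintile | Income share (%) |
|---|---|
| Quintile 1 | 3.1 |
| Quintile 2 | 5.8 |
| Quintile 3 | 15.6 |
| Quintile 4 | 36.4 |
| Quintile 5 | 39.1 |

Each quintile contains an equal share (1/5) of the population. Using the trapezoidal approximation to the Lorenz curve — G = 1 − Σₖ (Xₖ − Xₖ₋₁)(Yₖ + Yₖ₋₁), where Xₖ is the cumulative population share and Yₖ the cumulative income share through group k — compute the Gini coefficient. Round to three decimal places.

0.410

Cumulative income shares Yₖ: 0.0310, 0.0890, 0.2450, 0.6090, 1.0000
Σ (Xₖ−Xₖ₋₁)(Yₖ+Yₖ₋₁) = (1/5)(0.0310+0.0000) + (1/5)(0.0890+0.0310) + (1/5)(0.2450+0.0890) + (1/5)(0.6090+0.2450) + (1/5)(1.0000+0.6090)
  = 0.0062 + 0.0240 + 0.0668 + 0.1708 + 0.3218 = 0.5896
G = 1 − 0.5896 = 0.4104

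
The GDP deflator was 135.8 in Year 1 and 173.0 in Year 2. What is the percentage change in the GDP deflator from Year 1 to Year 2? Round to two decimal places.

27.39%

Change = (173.0 − 135.8) / 135.8 × 100
       = 37.2 / 135.8 × 100 = 27.3932%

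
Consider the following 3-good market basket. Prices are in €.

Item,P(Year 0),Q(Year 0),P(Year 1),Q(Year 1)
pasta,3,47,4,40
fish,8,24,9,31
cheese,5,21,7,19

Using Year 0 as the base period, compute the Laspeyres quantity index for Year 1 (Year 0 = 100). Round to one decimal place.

105.7

Laspeyres quantity index uses base-period prices as weights.
ΣP(Year 0)·Q(Year 1) = 3×40 + 8×31 + 5×19 = 120 + 248 + 95 = 463
ΣP(Year 0)·Q(Year 0) = 3×47 + 8×24 + 5×21 = 141 + 192 + 105 = 438
Index = 463 / 438 × 100 = 105.7078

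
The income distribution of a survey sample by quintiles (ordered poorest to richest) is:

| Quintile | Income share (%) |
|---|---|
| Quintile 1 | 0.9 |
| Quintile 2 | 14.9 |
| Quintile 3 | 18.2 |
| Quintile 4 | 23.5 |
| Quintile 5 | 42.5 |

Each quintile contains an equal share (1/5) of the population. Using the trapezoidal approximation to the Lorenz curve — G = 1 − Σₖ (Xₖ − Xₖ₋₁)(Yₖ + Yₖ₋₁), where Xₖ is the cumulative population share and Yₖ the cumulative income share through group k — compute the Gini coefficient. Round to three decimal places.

0.367

Cumulative income shares Yₖ: 0.0090, 0.1580, 0.3400, 0.5750, 1.0000
Σ (Xₖ−Xₖ₋₁)(Yₖ+Yₖ₋₁) = (1/5)(0.0090+0.0000) + (1/5)(0.1580+0.0090) + (1/5)(0.3400+0.1580) + (1/5)(0.5750+0.3400) + (1/5)(1.0000+0.5750)
  = 0.0018 + 0.0334 + 0.0996 + 0.1830 + 0.3150 = 0.6328
G = 1 − 0.6328 = 0.3672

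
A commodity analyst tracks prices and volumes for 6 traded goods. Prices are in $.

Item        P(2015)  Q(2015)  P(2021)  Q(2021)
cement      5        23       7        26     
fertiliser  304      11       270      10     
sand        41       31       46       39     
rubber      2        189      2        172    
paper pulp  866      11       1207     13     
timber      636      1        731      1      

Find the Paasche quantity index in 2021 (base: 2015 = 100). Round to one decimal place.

Paasche quantity index uses current-period prices as weights.
ΣP(2021)·Q(2021) = 7×26 + 270×10 + 46×39 + 2×172 + 1207×13 + 731×1 = 182 + 2700 + 1794 + 344 + 15691 + 731 = 21442
ΣP(2021)·Q(2015) = 7×23 + 270×11 + 46×31 + 2×189 + 1207×11 + 731×1 = 161 + 2970 + 1426 + 378 + 13277 + 731 = 18943
Index = 21442 / 18943 × 100 = 113.1922

113.2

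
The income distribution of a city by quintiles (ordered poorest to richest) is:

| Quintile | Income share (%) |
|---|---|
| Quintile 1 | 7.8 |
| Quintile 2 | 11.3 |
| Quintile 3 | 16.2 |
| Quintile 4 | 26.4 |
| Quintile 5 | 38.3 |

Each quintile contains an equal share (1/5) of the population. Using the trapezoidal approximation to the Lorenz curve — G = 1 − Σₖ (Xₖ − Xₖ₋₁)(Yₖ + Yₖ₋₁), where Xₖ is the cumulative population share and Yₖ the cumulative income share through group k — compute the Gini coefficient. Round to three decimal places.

Cumulative income shares Yₖ: 0.0780, 0.1910, 0.3530, 0.6170, 1.0000
Σ (Xₖ−Xₖ₋₁)(Yₖ+Yₖ₋₁) = (1/5)(0.0780+0.0000) + (1/5)(0.1910+0.0780) + (1/5)(0.3530+0.1910) + (1/5)(0.6170+0.3530) + (1/5)(1.0000+0.6170)
  = 0.0156 + 0.0538 + 0.1088 + 0.1940 + 0.3234 = 0.6956
G = 1 − 0.6956 = 0.3044

0.304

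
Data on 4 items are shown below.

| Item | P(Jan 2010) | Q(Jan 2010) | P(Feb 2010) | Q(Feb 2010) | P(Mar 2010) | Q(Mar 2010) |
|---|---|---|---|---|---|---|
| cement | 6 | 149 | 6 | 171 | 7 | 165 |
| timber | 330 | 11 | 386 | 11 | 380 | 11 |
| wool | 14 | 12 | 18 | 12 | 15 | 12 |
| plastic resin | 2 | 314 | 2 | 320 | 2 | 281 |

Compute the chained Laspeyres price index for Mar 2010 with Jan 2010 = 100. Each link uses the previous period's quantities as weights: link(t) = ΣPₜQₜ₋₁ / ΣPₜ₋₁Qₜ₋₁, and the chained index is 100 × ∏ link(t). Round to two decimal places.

Link Jan 2010→Feb 2010:
ΣP(Feb 2010)Q(Jan 2010) = 6×149 + 386×11 + 18×12 + 2×314 = 894 + 4246 + 216 + 628 = 5984
ΣP(Jan 2010)Q(Jan 2010) = 6×149 + 330×11 + 14×12 + 2×314 = 894 + 3630 + 168 + 628 = 5320
link = 5984/5320 = 1.124812
Link Feb 2010→Mar 2010:
ΣP(Mar 2010)Q(Feb 2010) = 7×171 + 380×11 + 15×12 + 2×320 = 1197 + 4180 + 180 + 640 = 6197
ΣP(Feb 2010)Q(Feb 2010) = 6×171 + 386×11 + 18×12 + 2×320 = 1026 + 4246 + 216 + 640 = 6128
link = 6197/6128 = 1.011260
Chained index = 100 × 1.124812 × 1.011260 = 113.7477

113.75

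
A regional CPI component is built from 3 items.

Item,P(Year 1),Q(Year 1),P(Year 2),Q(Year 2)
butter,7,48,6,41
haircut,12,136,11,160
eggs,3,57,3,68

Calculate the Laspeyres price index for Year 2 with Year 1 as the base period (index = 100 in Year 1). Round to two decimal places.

Laspeyres price index uses base-period quantities as weights.
ΣP(Year 2)·Q(Year 1) = 6×48 + 11×136 + 3×57 = 288 + 1496 + 171 = 1955
ΣP(Year 1)·Q(Year 1) = 7×48 + 12×136 + 3×57 = 336 + 1632 + 171 = 2139
Index = 1955 / 2139 × 100 = 91.3978

91.40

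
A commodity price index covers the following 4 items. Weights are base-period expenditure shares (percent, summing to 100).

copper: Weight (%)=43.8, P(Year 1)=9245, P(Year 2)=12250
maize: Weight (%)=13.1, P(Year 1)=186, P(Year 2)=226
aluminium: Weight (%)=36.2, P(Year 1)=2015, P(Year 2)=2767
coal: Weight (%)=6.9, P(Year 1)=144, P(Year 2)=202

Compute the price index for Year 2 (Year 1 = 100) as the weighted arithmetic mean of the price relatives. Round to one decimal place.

133.3

copper: 43.8 × (12250/9245) = 43.8 × 1.325041 = 58.0368
maize: 13.1 × (226/186) = 13.1 × 1.215054 = 15.9172
aluminium: 36.2 × (2767/2015) = 36.2 × 1.373201 = 49.7099
coal: 6.9 × (202/144) = 6.9 × 1.402778 = 9.6792
Index = Σ wᵢ·(p₁ᵢ/p₀ᵢ) = 58.0368 + 15.9172 + 49.7099 + 9.6792 = 133.3430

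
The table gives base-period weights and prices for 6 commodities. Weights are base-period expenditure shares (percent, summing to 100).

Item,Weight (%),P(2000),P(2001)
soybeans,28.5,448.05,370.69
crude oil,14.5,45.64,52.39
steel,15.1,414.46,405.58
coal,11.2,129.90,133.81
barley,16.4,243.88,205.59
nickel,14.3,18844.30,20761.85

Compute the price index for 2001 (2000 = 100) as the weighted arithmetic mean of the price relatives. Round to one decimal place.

soybeans: 28.5 × (370.69/448.05) = 28.5 × 0.827341 = 23.5792
crude oil: 14.5 × (52.39/45.64) = 14.5 × 1.147897 = 16.6445
steel: 15.1 × (405.58/414.46) = 15.1 × 0.978575 = 14.7765
coal: 11.2 × (133.81/129.90) = 11.2 × 1.030100 = 11.5371
barley: 16.4 × (205.59/243.88) = 16.4 × 0.842997 = 13.8251
nickel: 14.3 × (20761.85/18844.30) = 14.3 × 1.101758 = 15.7551
Index = Σ wᵢ·(p₁ᵢ/p₀ᵢ) = 23.5792 + 16.6445 + 14.7765 + 11.5371 + 13.8251 + 15.7551 = 96.1176

96.1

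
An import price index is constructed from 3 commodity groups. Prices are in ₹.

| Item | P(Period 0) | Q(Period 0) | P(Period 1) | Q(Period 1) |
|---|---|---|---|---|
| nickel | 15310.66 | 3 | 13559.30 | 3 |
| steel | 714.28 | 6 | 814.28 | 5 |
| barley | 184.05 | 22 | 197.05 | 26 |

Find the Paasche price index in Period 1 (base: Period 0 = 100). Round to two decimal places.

91.87

Paasche price index uses current-period quantities as weights.
ΣP(Period 1)·Q(Period 1) = 13559.30×3 + 814.28×5 + 197.05×26 = 40677.9 + 4071.4 + 5123.3 = 49872.6
ΣP(Period 0)·Q(Period 1) = 15310.66×3 + 714.28×5 + 184.05×26 = 45931.98 + 3571.4 + 4785.3 = 54288.68
Index = 49872.6 / 54288.68 × 100 = 91.8656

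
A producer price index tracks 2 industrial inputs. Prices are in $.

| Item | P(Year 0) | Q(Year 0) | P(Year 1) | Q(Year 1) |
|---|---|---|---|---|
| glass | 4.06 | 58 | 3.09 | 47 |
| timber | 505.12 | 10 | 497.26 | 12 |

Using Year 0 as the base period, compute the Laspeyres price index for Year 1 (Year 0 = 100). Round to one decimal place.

97.4

Laspeyres price index uses base-period quantities as weights.
ΣP(Year 1)·Q(Year 0) = 3.09×58 + 497.26×10 = 179.22 + 4972.6 = 5151.82
ΣP(Year 0)·Q(Year 0) = 4.06×58 + 505.12×10 = 235.48 + 5051.2 = 5286.68
Index = 5151.82 / 5286.68 × 100 = 97.4491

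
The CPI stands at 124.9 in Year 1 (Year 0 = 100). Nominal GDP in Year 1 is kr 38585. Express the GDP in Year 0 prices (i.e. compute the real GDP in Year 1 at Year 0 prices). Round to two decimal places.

30892.71

Real = Nominal ÷ (Index/100) = 38585 ÷ (124.9/100)
     = 38585 ÷ 1.249 = 30892.7142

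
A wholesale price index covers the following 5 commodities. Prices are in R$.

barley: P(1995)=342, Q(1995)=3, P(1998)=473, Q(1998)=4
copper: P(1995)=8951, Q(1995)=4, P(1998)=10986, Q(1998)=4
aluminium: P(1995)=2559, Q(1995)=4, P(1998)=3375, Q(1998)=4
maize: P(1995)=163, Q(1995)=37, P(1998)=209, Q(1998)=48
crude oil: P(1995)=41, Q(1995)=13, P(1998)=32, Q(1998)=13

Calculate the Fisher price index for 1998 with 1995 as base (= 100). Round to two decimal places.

Laspeyres component (base-period weights):
ΣP(1998)Q(1995) = 473×3 + 10986×4 + 3375×4 + 209×37 + 32×13 = 1419 + 43944 + 13500 + 7733 + 416 = 67012
ΣP(1995)Q(1995) = 342×3 + 8951×4 + 2559×4 + 163×37 + 41×13 = 1026 + 35804 + 10236 + 6031 + 533 = 53630
L = 67012 / 53630 × 100 = 124.9525
Paasche component (current-period weights):
ΣP(1998)Q(1998) = 473×4 + 10986×4 + 3375×4 + 209×48 + 32×13 = 1892 + 43944 + 13500 + 10032 + 416 = 69784
ΣP(1995)Q(1998) = 342×4 + 8951×4 + 2559×4 + 163×48 + 41×13 = 1368 + 35804 + 10236 + 7824 + 533 = 55765
P = 69784 / 55765 × 100 = 125.1394
Fisher = √(L × P) = √(124.9525 × 125.1394) = 125.0459

125.05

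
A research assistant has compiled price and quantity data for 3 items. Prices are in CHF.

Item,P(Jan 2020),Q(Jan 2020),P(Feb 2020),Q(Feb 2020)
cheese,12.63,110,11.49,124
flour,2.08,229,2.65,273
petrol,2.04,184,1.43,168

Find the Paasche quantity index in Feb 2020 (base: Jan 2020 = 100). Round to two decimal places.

111.93

Paasche quantity index uses current-period prices as weights.
ΣP(Feb 2020)·Q(Feb 2020) = 11.49×124 + 2.65×273 + 1.43×168 = 1424.76 + 723.45 + 240.24 = 2388.45
ΣP(Feb 2020)·Q(Jan 2020) = 11.49×110 + 2.65×229 + 1.43×184 = 1263.9 + 606.85 + 263.12 = 2133.87
Index = 2388.45 / 2133.87 × 100 = 111.9304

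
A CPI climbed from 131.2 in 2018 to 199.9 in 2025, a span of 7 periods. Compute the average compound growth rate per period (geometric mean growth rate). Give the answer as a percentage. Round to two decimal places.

Growth factor = (199.9/131.2)^(1/7) = (1.523628)^(1/7) = 1.062003
Growth rate = 1.062003 − 1 = 0.062003 = 6.2003%

6.20%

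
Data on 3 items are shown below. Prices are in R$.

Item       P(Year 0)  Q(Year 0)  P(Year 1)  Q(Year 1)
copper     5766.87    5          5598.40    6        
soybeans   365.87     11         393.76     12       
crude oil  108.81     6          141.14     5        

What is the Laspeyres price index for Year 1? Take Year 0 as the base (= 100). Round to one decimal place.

99.0

Laspeyres price index uses base-period quantities as weights.
ΣP(Year 1)·Q(Year 0) = 5598.40×5 + 393.76×11 + 141.14×6 = 27992 + 4331.36 + 846.84 = 33170.2
ΣP(Year 0)·Q(Year 0) = 5766.87×5 + 365.87×11 + 108.81×6 = 28834.35 + 4024.57 + 652.86 = 33511.78
Index = 33170.2 / 33511.78 × 100 = 98.9807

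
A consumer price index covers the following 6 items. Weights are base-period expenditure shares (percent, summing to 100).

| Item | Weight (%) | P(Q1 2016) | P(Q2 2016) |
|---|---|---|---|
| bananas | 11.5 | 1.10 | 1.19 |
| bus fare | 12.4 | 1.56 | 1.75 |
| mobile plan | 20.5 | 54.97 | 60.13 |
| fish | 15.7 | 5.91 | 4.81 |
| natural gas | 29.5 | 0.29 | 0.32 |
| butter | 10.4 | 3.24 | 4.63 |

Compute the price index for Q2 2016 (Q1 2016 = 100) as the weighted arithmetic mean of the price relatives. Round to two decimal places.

bananas: 11.5 × (1.19/1.10) = 11.5 × 1.081818 = 12.4409
bus fare: 12.4 × (1.75/1.56) = 12.4 × 1.121795 = 13.9103
mobile plan: 20.5 × (60.13/54.97) = 20.5 × 1.093869 = 22.4243
fish: 15.7 × (4.81/5.91) = 15.7 × 0.813875 = 12.7778
natural gas: 29.5 × (0.32/0.29) = 29.5 × 1.103448 = 32.5517
butter: 10.4 × (4.63/3.24) = 10.4 × 1.429012 = 14.8617
Index = Σ wᵢ·(p₁ᵢ/p₀ᵢ) = 12.4409 + 13.9103 + 22.4243 + 12.7778 + 32.5517 + 14.8617 = 108.9668

108.97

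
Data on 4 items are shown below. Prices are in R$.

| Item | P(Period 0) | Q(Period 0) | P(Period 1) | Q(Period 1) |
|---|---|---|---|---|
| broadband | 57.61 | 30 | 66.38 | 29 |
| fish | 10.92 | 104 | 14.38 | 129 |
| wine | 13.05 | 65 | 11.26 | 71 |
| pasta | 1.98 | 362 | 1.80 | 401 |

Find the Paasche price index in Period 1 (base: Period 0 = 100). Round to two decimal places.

110.45

Paasche price index uses current-period quantities as weights.
ΣP(Period 1)·Q(Period 1) = 66.38×29 + 14.38×129 + 11.26×71 + 1.80×401 = 1925.02 + 1855.02 + 799.46 + 721.8 = 5301.3
ΣP(Period 0)·Q(Period 1) = 57.61×29 + 10.92×129 + 13.05×71 + 1.98×401 = 1670.69 + 1408.68 + 926.55 + 793.98 = 4799.9
Index = 5301.3 / 4799.9 × 100 = 110.4461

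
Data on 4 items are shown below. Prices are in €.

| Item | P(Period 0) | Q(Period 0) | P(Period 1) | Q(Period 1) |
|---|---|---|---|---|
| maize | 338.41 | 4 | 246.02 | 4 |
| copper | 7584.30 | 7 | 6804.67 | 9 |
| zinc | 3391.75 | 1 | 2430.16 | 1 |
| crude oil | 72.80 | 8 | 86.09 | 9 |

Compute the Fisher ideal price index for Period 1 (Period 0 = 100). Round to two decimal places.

88.70

Laspeyres component (base-period weights):
ΣP(Period 1)Q(Period 0) = 246.02×4 + 6804.67×7 + 2430.16×1 + 86.09×8 = 984.08 + 47632.69 + 2430.16 + 688.72 = 51735.65
ΣP(Period 0)Q(Period 0) = 338.41×4 + 7584.30×7 + 3391.75×1 + 72.80×8 = 1353.64 + 53090.1 + 3391.75 + 582.4 = 58417.89
L = 51735.65 / 58417.89 × 100 = 88.5613
Paasche component (current-period weights):
ΣP(Period 1)Q(Period 1) = 246.02×4 + 6804.67×9 + 2430.16×1 + 86.09×9 = 984.08 + 61242.03 + 2430.16 + 774.81 = 65431.08
ΣP(Period 0)Q(Period 1) = 338.41×4 + 7584.30×9 + 3391.75×1 + 72.80×9 = 1353.64 + 68258.7 + 3391.75 + 655.2 = 73659.29
P = 65431.08 / 73659.29 × 100 = 88.8294
Fisher = √(L × P) = √(88.5613 × 88.8294) = 88.6952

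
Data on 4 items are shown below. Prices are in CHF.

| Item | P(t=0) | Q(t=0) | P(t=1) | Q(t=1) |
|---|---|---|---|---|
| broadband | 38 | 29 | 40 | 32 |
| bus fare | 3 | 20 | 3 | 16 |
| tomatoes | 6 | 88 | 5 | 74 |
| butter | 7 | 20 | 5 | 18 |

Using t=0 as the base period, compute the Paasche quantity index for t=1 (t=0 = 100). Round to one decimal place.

101.6

Paasche quantity index uses current-period prices as weights.
ΣP(t=1)·Q(t=1) = 40×32 + 3×16 + 5×74 + 5×18 = 1280 + 48 + 370 + 90 = 1788
ΣP(t=1)·Q(t=0) = 40×29 + 3×20 + 5×88 + 5×20 = 1160 + 60 + 440 + 100 = 1760
Index = 1788 / 1760 × 100 = 101.5909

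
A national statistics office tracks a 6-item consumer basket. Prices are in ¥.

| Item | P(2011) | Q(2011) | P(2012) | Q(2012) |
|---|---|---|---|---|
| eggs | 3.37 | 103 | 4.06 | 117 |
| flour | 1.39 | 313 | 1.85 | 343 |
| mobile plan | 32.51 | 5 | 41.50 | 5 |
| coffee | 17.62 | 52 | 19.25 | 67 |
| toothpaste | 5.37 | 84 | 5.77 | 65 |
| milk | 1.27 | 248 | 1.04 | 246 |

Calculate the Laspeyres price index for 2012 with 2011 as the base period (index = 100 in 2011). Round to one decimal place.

Laspeyres price index uses base-period quantities as weights.
ΣP(2012)·Q(2011) = 4.06×103 + 1.85×313 + 41.50×5 + 19.25×52 + 5.77×84 + 1.04×248 = 418.18 + 579.05 + 207.5 + 1001 + 484.68 + 257.92 = 2948.33
ΣP(2011)·Q(2011) = 3.37×103 + 1.39×313 + 32.51×5 + 17.62×52 + 5.37×84 + 1.27×248 = 347.11 + 435.07 + 162.55 + 916.24 + 451.08 + 314.96 = 2627.01
Index = 2948.33 / 2627.01 × 100 = 112.2314

112.2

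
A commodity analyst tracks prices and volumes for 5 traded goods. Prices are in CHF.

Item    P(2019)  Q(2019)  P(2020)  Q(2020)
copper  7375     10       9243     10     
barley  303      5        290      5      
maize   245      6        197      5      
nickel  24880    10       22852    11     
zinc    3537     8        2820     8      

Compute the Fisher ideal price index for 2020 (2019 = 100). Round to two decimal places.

Laspeyres component (base-period weights):
ΣP(2020)Q(2019) = 9243×10 + 290×5 + 197×6 + 22852×10 + 2820×8 = 92430 + 1450 + 1182 + 228520 + 22560 = 346142
ΣP(2019)Q(2019) = 7375×10 + 303×5 + 245×6 + 24880×10 + 3537×8 = 73750 + 1515 + 1470 + 248800 + 28296 = 353831
L = 346142 / 353831 × 100 = 97.8269
Paasche component (current-period weights):
ΣP(2020)Q(2020) = 9243×10 + 290×5 + 197×5 + 22852×11 + 2820×8 = 92430 + 1450 + 985 + 251372 + 22560 = 368797
ΣP(2019)Q(2020) = 7375×10 + 303×5 + 245×5 + 24880×11 + 3537×8 = 73750 + 1515 + 1225 + 273680 + 28296 = 378466
P = 368797 / 378466 × 100 = 97.4452
Fisher = √(L × P) = √(97.8269 × 97.4452) = 97.6359

97.64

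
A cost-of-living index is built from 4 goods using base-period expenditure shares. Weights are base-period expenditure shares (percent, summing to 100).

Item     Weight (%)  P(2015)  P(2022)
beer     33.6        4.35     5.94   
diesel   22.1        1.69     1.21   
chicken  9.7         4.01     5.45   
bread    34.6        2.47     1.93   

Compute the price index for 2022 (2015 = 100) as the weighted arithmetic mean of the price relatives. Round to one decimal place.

101.9

beer: 33.6 × (5.94/4.35) = 33.6 × 1.365517 = 45.8814
diesel: 22.1 × (1.21/1.69) = 22.1 × 0.715976 = 15.8231
chicken: 9.7 × (5.45/4.01) = 9.7 × 1.359102 = 13.1833
bread: 34.6 × (1.93/2.47) = 34.6 × 0.781377 = 27.0356
Index = Σ wᵢ·(p₁ᵢ/p₀ᵢ) = 45.8814 + 15.8231 + 13.1833 + 27.0356 = 101.9234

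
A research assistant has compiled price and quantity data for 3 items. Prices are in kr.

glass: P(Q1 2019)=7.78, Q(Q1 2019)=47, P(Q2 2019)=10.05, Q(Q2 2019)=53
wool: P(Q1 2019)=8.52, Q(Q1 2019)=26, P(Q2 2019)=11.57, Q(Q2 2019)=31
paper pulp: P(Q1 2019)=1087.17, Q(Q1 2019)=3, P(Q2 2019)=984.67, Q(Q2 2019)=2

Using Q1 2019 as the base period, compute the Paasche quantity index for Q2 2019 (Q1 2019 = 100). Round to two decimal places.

Paasche quantity index uses current-period prices as weights.
ΣP(Q2 2019)·Q(Q2 2019) = 10.05×53 + 11.57×31 + 984.67×2 = 532.65 + 358.67 + 1969.34 = 2860.66
ΣP(Q2 2019)·Q(Q1 2019) = 10.05×47 + 11.57×26 + 984.67×3 = 472.35 + 300.82 + 2954.01 = 3727.18
Index = 2860.66 / 3727.18 × 100 = 76.7513

76.75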